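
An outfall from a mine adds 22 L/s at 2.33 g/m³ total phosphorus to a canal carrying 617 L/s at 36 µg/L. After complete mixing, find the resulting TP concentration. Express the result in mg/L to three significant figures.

22 L/s = 0.022 m³/s.
617 L/s = 0.617 m³/s.
36 µg/L = 0.036 mg/L.
Conservation of mass across the mixing zone: C = (0.022·2.33 + 0.617·0.036) / (0.022 + 0.617) = 0.07347/0.639 = 0.115 mg/L.

0.115 mg/L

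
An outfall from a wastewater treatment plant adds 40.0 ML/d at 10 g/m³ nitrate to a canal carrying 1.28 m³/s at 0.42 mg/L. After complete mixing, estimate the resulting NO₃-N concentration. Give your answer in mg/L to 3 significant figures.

2.96 mg/L

40.0 ML/d = 0.463 m³/s.
Flow-weighted mixing gives C = (0.463·10 + 1.28·0.42) / (0.463 + 1.28) = 5.167/1.743 = 2.965 mg/L.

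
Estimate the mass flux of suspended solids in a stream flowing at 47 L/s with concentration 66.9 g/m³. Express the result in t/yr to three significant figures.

47 L/s = 0.047 m³/s.
Mass flux = Q·C = 0.047 m³/s × 66.9 g/m³ = 3.144 g/s.
= 3.144 g/s × 31.56 = 99.23 t/yr.

99.2 t/yr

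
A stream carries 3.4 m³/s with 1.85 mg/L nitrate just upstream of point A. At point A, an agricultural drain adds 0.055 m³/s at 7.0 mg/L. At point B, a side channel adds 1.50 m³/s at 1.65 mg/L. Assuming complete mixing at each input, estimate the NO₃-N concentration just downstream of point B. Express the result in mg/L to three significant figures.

1.85 mg/L

After input A: C = (3.4·1.85 + 0.055·7) / 3.455 = 1.932 mg/L.
After input B: C = (3.455·1.932 + 1.5·1.65) / 4.955 = 1.847 mg/L.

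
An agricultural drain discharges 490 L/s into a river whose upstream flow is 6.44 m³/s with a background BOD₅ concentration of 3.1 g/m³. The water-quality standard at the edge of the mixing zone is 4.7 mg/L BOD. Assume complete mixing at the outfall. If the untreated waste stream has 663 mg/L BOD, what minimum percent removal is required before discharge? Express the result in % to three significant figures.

490 L/s = 0.49 m³/s.
Mass balance: 4.7·6.93 = 0.49·Cₑ + 6.44·3.1.
Cₑ = (32.57 − 19.96) / 0.49 = 25.73 mg/L.
Required removal = 1 − 25.73/663 = 96.12 %.

96.1 %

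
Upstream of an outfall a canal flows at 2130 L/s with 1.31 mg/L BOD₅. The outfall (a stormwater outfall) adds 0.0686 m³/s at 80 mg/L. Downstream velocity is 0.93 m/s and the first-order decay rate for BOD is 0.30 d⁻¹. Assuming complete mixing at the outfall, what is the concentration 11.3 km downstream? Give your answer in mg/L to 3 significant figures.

2130 L/s = 2.13 m³/s.
After complete mixing, C₀ = (0.0686·80 + 2.13·1.31) / 2.199 = 3.765 mg/L.
Travel time t = 1.13e+04 m / 0.93 m/s = 1.215e+04 s = 0.1406 d.
C = 3.765·exp(−0.30·0.1406) = 3.765·0.9587 = 3.61 mg/L.

3.61 mg/L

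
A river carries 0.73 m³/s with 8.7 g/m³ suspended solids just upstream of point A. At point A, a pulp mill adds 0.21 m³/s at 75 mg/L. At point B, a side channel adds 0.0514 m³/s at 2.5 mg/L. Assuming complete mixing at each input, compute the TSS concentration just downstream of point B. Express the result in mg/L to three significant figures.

22.4 mg/L

After input A: C = (0.73·8.7 + 0.21·75) / 0.94 = 23.51 mg/L.
After input B: C = (0.94·23.51 + 0.0514·2.5) / 0.9914 = 22.42 mg/L.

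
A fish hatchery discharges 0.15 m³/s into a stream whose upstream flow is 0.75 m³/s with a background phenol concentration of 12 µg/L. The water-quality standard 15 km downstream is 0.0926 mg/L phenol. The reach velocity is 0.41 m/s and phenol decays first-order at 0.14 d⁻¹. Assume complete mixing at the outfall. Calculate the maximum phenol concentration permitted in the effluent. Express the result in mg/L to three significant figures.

12 µg/L = 0.012 mg/L.
Travel time to the compliance point: t = 1.5e+04/0.41 = 3.659e+04 s = 0.4234 d; decay factor exp(−0.14·0.4234) = 0.9424.
So the concentration just after mixing may be at most 0.0926/0.9424 = 0.09826 mg/L.
Mass balance: 0.09826·0.9 = 0.15·Cₑ + 0.75·0.012.
Cₑ = (0.08843 − 0.009) / 0.15 = 0.5295 mg/L.

0.530 mg/L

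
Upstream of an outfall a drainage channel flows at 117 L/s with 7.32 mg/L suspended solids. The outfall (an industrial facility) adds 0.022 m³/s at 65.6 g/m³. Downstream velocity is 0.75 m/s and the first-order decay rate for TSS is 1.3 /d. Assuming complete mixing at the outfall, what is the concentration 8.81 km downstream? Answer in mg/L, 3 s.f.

13.9 mg/L

117 L/s = 0.117 m³/s.
After complete mixing, C₀ = (0.022·65.6 + 0.117·7.32) / 0.139 = 16.54 mg/L.
Travel time t = 8810 m / 0.75 m/s = 1.175e+04 s = 0.136 d.
C = 16.54·exp(−1.3·0.136) = 16.54·0.838 = 13.86 mg/L.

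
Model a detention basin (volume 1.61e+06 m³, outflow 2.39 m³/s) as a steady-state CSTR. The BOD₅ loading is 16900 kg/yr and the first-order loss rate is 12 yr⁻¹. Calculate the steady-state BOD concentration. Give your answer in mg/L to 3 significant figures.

0.178 mg/L

Outflow Q = 2.39 m³/s × 3.156e+07 s/yr = 7.542e+07 m³/yr.
Steady-state CSTR mass balance: W = Q·C + k·V·C, so C = W/(Q + kV).
Q + kV = 7.542e+07 + 12·1.61e+06 = 9.474e+07 m³/yr.
C = 16900/9.474e+07 = 0.0001784 kg/m³ = 0.1784 mg/L.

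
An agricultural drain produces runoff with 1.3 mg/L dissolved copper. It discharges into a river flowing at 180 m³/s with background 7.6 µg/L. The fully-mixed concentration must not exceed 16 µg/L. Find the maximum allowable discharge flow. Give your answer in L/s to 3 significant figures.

1180 L/s

7.6 µg/L = 0.0076 mg/L.
16 µg/L = 0.016 mg/L.
Mass balance at complete mixing: C_std·(Q_w + Q_r) = Q_w·C_e + Q_r·C_b.
Rearranging, Q_w = Q_r·(C_std − C_b)/(C_e − C_std) = 180·(0.016 − 0.0076) / (1.3 − 0.016) = 1.178 m³/s.
= 1178 L/s.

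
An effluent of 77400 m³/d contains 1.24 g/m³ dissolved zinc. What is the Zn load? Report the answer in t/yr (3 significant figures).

35.1 t/yr

77400 m³/d = 0.8958 m³/s.
Mass flux = Q·C = 0.8958 m³/s × 1.24 g/m³ = 1.111 g/s.
= 1.111 g/s × 31.56 = 35.06 t/yr.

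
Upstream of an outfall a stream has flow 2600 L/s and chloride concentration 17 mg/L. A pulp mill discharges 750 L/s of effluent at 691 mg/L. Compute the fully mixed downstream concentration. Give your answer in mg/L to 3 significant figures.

168 mg/L

750 L/s = 0.75 m³/s.
2600 L/s = 2.6 m³/s.
Flow-weighted mixing gives C = (0.75·691 + 2.6·17) / (0.75 + 2.6) = 562.5/3.35 = 167.9 mg/L.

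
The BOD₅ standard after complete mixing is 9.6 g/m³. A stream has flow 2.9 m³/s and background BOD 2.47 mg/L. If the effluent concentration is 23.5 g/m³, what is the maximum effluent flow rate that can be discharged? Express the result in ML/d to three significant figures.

129 ML/d

Mass balance at complete mixing: C_std·(Q_w + Q_r) = Q_w·C_e + Q_r·C_b.
Rearranging, Q_w = Q_r·(C_std − C_b)/(C_e − C_std) = 2.9·(9.6 − 2.47) / (23.5 − 9.6) = 1.488 m³/s.
= 128.5 ML/d.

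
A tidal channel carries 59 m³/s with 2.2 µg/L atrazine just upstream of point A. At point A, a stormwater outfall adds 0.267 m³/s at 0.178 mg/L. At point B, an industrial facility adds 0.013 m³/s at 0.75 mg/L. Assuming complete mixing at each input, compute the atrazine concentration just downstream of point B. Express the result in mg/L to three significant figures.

0.00316 mg/L

2.2 µg/L = 0.0022 mg/L.
After input A: C = (59·0.0022 + 0.267·0.178) / 59.27 = 0.002992 mg/L.
After input B: C = (59.27·0.002992 + 0.013·0.75) / 59.28 = 0.003156 mg/L.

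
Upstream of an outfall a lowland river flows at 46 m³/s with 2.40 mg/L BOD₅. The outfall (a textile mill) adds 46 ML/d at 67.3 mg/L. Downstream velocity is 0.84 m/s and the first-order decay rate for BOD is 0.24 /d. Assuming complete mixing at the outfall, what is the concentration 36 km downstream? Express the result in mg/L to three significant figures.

2.79 mg/L

46 ML/d = 0.5324 m³/s.
After complete mixing, C₀ = (0.5324·67.3 + 46·2.4) / 46.53 = 3.143 mg/L.
Travel time t = 3.6e+04 m / 0.84 m/s = 4.286e+04 s = 0.496 d.
C = 3.143·exp(−0.24·0.496) = 3.143·0.8878 = 2.79 mg/L.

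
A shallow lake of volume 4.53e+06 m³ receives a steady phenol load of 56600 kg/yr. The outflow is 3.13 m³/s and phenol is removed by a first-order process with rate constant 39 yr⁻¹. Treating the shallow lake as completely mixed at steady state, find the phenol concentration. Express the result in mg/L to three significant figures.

0.205 mg/L

Outflow Q = 3.13 m³/s × 3.156e+07 s/yr = 9.878e+07 m³/yr.
Steady-state CSTR mass balance: W = Q·C + k·V·C, so C = W/(Q + kV).
Q + kV = 9.878e+07 + 39·4.53e+06 = 2.754e+08 m³/yr.
C = 56600/2.754e+08 = 0.0002055 kg/m³ = 0.2055 mg/L.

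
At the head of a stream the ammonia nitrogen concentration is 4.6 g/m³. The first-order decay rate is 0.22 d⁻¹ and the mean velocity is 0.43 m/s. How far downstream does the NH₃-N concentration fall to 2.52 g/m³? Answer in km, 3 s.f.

102 km

From C = C₀·e^(−kt), t = ln(C₀/C)/k = ln(4.6/2.52)/0.22 = 0.6018/0.22 = 2.735 d.
Distance = v·t = 0.43 m/s × 2.363e+05 s = 1.016e+05 m = 101.6 km.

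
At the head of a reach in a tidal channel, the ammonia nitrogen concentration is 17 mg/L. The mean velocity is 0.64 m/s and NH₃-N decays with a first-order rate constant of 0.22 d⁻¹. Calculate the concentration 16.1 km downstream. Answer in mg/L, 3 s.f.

Travel time t = 16.1 km / 0.64 m/s = 1.61e+04/0.64 = 2.516e+04 s = 0.2912 d.
First-order decay: C = 17·exp(−0.22·0.2912) = 17·0.938 = 15.95 mg/L.

15.9 mg/L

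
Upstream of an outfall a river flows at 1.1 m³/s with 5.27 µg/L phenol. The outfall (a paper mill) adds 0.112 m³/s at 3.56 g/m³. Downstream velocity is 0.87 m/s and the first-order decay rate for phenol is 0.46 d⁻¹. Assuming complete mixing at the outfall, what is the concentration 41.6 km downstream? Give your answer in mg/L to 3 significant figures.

0.259 mg/L

5.27 µg/L = 0.00527 mg/L.
After complete mixing, C₀ = (0.112·3.56 + 1.1·0.00527) / 1.212 = 0.3338 mg/L.
Travel time t = 4.16e+04 m / 0.87 m/s = 4.782e+04 s = 0.5534 d.
C = 0.3338·exp(−0.46·0.5534) = 0.3338·0.7752 = 0.2587 mg/L.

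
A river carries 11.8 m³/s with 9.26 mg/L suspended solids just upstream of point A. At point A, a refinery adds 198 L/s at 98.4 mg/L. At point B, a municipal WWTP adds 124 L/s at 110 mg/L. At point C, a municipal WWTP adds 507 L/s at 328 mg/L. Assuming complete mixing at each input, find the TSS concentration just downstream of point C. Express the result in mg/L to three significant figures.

24.4 mg/L

198 L/s = 0.198 m³/s.
After input A: C = (11.8·9.26 + 0.198·98.4) / 12 = 10.73 mg/L.
124 L/s = 0.124 m³/s.
After input B: C = (12·10.73 + 0.124·110) / 12.12 = 11.75 mg/L.
507 L/s = 0.507 m³/s.
After input C: C = (12.12·11.75 + 0.507·328) / 12.63 = 24.44 mg/L.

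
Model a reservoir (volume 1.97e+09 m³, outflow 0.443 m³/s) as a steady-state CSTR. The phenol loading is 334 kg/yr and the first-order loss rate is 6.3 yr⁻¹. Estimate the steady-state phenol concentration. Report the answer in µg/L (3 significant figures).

Outflow Q = 0.443 m³/s × 3.156e+07 s/yr = 1.398e+07 m³/yr.
Steady-state CSTR mass balance: W = Q·C + k·V·C, so C = W/(Q + kV).
Q + kV = 1.398e+07 + 6.3·1.97e+09 = 1.242e+10 m³/yr.
C = 334/1.242e+10 = 2.688e-08 kg/m³ = 2.688e-05 mg/L = 0.02688 µg/L.

0.0269 µg/L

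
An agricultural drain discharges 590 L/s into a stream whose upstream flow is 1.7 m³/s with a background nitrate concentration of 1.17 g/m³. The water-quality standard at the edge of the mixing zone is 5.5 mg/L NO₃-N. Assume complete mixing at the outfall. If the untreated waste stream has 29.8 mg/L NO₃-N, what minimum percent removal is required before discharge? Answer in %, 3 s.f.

39.7 %

590 L/s = 0.59 m³/s.
Mass balance: 5.5·2.29 = 0.59·Cₑ + 1.7·1.17.
Cₑ = (12.6 − 1.989) / 0.59 = 17.98 mg/L.
Required removal = 1 − 17.98/29.8 = 39.68 %.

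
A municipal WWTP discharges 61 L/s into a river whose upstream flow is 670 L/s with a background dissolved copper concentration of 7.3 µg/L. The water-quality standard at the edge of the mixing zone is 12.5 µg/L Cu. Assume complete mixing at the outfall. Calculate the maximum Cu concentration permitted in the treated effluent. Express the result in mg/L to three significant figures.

61 L/s = 0.061 m³/s.
670 L/s = 0.67 m³/s.
7.3 µg/L = 0.0073 mg/L.
12.5 µg/L = 0.0125 mg/L.
Mass balance: 0.0125·0.731 = 0.061·Cₑ + 0.67·0.0073.
Cₑ = (0.009138 − 0.004891) / 0.061 = 0.06961 mg/L.

0.0696 mg/L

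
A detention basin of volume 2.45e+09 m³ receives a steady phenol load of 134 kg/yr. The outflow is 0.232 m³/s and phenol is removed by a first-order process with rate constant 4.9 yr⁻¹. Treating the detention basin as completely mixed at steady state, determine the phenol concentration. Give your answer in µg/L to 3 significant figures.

0.0112 µg/L

Outflow Q = 0.232 m³/s × 3.156e+07 s/yr = 7.321e+06 m³/yr.
Steady-state CSTR mass balance: W = Q·C + k·V·C, so C = W/(Q + kV).
Q + kV = 7.321e+06 + 4.9·2.45e+09 = 1.201e+10 m³/yr.
C = 134/1.201e+10 = 1.116e-08 kg/m³ = 1.116e-05 mg/L = 0.01116 µg/L.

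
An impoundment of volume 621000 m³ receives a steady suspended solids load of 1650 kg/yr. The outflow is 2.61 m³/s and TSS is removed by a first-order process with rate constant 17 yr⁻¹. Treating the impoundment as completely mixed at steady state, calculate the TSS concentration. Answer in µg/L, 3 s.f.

Outflow Q = 2.61 m³/s × 3.156e+07 s/yr = 8.237e+07 m³/yr.
Steady-state CSTR mass balance: W = Q·C + k·V·C, so C = W/(Q + kV).
Q + kV = 8.237e+07 + 17·621000 = 9.292e+07 m³/yr.
C = 1650/9.292e+07 = 1.776e-05 kg/m³ = 0.01776 mg/L = 17.76 µg/L.

17.8 µg/L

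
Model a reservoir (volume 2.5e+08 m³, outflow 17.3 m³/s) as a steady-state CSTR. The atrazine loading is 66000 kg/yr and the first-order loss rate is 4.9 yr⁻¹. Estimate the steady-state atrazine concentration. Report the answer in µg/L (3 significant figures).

37.3 µg/L

Outflow Q = 17.3 m³/s × 3.156e+07 s/yr = 5.459e+08 m³/yr.
Steady-state CSTR mass balance: W = Q·C + k·V·C, so C = W/(Q + kV).
Q + kV = 5.459e+08 + 4.9·2.5e+08 = 1.771e+09 m³/yr.
C = 66000/1.771e+09 = 3.727e-05 kg/m³ = 0.03727 mg/L = 37.27 µg/L.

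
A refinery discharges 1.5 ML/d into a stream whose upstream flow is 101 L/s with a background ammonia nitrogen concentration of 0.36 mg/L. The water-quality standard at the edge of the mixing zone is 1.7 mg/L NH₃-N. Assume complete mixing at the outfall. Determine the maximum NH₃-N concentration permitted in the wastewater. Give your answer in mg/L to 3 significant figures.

1.5 ML/d = 0.01736 m³/s.
101 L/s = 0.101 m³/s.
Mass balance: 1.7·0.1184 = 0.01736·Cₑ + 0.101·0.36.
Cₑ = (0.2012 − 0.03636) / 0.01736 = 9.496 mg/L.

9.50 mg/L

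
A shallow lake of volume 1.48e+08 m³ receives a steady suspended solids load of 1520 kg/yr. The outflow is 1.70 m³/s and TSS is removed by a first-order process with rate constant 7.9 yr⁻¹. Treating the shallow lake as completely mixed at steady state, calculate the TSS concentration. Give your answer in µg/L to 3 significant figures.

1.24 µg/L

Outflow Q = 1.70 m³/s × 3.156e+07 s/yr = 5.365e+07 m³/yr.
Steady-state CSTR mass balance: W = Q·C + k·V·C, so C = W/(Q + kV).
Q + kV = 5.365e+07 + 7.9·1.48e+08 = 1.223e+09 m³/yr.
C = 1520/1.223e+09 = 1.243e-06 kg/m³ = 0.001243 mg/L = 1.243 µg/L.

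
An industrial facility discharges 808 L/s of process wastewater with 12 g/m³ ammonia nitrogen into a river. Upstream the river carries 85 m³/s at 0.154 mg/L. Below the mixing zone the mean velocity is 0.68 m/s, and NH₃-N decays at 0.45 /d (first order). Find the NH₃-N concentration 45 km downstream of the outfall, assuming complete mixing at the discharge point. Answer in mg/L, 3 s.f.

808 L/s = 0.808 m³/s.
After complete mixing, C₀ = (0.808·12 + 85·0.154) / 85.81 = 0.2655 mg/L.
Travel time t = 4.5e+04 m / 0.68 m/s = 6.618e+04 s = 0.7659 d.
C = 0.2655·exp(−0.45·0.7659) = 0.2655·0.7085 = 0.1881 mg/L.

0.188 mg/L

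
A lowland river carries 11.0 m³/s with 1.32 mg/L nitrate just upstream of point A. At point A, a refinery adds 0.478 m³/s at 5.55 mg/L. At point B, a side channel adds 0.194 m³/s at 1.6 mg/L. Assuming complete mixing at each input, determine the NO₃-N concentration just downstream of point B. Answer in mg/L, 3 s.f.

After input A: C = (11·1.32 + 0.478·5.55) / 11.48 = 1.496 mg/L.
After input B: C = (11.48·1.496 + 0.194·1.6) / 11.67 = 1.498 mg/L.

1.50 mg/L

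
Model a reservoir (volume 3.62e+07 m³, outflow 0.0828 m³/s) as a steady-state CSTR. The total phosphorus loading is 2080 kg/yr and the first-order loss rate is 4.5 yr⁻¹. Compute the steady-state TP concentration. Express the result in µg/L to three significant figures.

12.6 µg/L

Outflow Q = 0.0828 m³/s × 3.156e+07 s/yr = 2.613e+06 m³/yr.
Steady-state CSTR mass balance: W = Q·C + k·V·C, so C = W/(Q + kV).
Q + kV = 2.613e+06 + 4.5·3.62e+07 = 1.655e+08 m³/yr.
C = 2080/1.655e+08 = 1.257e-05 kg/m³ = 0.01257 mg/L = 12.57 µg/L.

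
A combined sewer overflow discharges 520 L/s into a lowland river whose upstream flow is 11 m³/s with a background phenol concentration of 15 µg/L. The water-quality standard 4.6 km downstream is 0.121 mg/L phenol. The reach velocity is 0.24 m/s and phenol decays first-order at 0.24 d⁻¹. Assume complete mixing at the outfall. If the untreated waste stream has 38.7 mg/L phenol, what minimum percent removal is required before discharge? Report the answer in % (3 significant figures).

93.5 %

520 L/s = 0.52 m³/s.
15 µg/L = 0.015 mg/L.
Travel time to the compliance point: t = 4600/0.24 = 1.917e+04 s = 0.2218 d; decay factor exp(−0.24·0.2218) = 0.9482.
So the concentration just after mixing may be at most 0.121/0.9482 = 0.1276 mg/L.
Mass balance: 0.1276·11.52 = 0.52·Cₑ + 11·0.015.
Cₑ = (1.47 − 0.165) / 0.52 = 2.51 mg/L.
Required removal = 1 − 2.51/38.7 = 93.51 %.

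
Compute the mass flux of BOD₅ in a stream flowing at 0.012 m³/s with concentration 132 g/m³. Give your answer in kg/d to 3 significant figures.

Mass flux = Q·C = 0.012 m³/s × 132 g/m³ = 1.584 g/s.
= 1.584 g/s × 86.4 = 136.9 kg/d.

137 kg/d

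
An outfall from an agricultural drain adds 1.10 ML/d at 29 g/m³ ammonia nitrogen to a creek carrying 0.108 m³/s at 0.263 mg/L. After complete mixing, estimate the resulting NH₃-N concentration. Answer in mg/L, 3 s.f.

3.29 mg/L

1.10 ML/d = 0.01273 m³/s.
Flow-weighted mixing gives C = (0.01273·29 + 0.108·0.263) / (0.01273 + 0.108) = 0.3976/0.1207 = 3.293 mg/L.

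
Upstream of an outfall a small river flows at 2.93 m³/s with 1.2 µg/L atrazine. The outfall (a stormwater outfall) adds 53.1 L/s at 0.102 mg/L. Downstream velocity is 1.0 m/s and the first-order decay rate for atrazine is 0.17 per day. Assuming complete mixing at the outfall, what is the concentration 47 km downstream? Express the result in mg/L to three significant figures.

0.00273 mg/L

53.1 L/s = 0.0531 m³/s.
1.2 µg/L = 0.0012 mg/L.
After complete mixing, C₀ = (0.0531·0.102 + 2.93·0.0012) / 2.983 = 0.002994 mg/L.
Travel time t = 4.7e+04 m / 1.0 m/s = 4.7e+04 s = 0.544 d.
C = 0.002994·exp(−0.17·0.544) = 0.002994·0.9117 = 0.00273 mg/L.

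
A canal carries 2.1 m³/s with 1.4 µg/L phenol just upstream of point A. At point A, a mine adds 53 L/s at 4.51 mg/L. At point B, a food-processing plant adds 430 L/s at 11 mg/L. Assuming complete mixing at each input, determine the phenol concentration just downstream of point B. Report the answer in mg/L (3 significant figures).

1.4 µg/L = 0.0014 mg/L.
53 L/s = 0.053 m³/s.
After input A: C = (2.1·0.0014 + 0.053·4.51) / 2.153 = 0.1124 mg/L.
430 L/s = 0.43 m³/s.
After input B: C = (2.153·0.1124 + 0.43·11) / 2.583 = 1.925 mg/L.

1.92 mg/L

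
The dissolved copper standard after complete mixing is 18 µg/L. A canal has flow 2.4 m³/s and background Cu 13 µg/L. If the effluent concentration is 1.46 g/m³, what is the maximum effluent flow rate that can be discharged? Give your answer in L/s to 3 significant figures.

8.32 L/s

13 µg/L = 0.013 mg/L.
18 µg/L = 0.018 mg/L.
Mass balance at complete mixing: C_std·(Q_w + Q_r) = Q_w·C_e + Q_r·C_b.
Rearranging, Q_w = Q_r·(C_std − C_b)/(C_e − C_std) = 2.4·(0.018 − 0.013) / (1.46 − 0.018) = 0.008322 m³/s.
= 8.322 L/s.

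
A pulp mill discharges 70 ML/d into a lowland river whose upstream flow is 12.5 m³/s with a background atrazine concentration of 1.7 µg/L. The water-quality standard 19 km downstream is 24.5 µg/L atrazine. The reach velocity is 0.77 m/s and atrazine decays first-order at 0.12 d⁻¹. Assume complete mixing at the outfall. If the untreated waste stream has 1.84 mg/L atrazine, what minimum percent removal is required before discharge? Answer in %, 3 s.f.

70 ML/d = 0.8102 m³/s.
1.7 µg/L = 0.0017 mg/L.
24.5 µg/L = 0.0245 mg/L.
Travel time to the compliance point: t = 1.9e+04/0.77 = 2.468e+04 s = 0.2856 d; decay factor exp(−0.12·0.2856) = 0.9663.
So the concentration just after mixing may be at most 0.0245/0.9663 = 0.02535 mg/L.
Mass balance: 0.02535·13.31 = 0.8102·Cₑ + 12.5·0.0017.
Cₑ = (0.3375 − 0.02125) / 0.8102 = 0.3903 mg/L.
Required removal = 1 − 0.3903/1.84 = 78.79 %.

78.8 %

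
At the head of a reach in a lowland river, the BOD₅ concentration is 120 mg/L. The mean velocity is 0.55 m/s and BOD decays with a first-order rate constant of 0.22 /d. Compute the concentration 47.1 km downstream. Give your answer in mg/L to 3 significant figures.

Travel time t = 47.1 km / 0.55 m/s = 4.71e+04/0.55 = 8.564e+04 s = 0.9912 d.
First-order decay: C = 120·exp(−0.22·0.9912) = 120·0.8041 = 96.49 mg/L.

96.5 mg/L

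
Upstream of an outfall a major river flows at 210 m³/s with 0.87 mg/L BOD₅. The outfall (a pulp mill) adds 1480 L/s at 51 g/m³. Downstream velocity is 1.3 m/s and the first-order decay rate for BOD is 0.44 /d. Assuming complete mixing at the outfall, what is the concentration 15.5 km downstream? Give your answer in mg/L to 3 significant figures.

1480 L/s = 1.48 m³/s.
After complete mixing, C₀ = (1.48·51 + 210·0.87) / 211.5 = 1.221 mg/L.
Travel time t = 1.55e+04 m / 1.3 m/s = 1.192e+04 s = 0.138 d.
C = 1.221·exp(−0.44·0.138) = 1.221·0.9411 = 1.149 mg/L.

1.15 mg/L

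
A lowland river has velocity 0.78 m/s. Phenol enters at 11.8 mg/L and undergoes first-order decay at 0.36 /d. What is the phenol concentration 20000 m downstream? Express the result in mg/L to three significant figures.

10.6 mg/L

Travel time t = 20000 m / 0.78 m/s = 2e+04/0.78 = 2.564e+04 s = 0.2968 d.
First-order decay: C = 11.8·exp(−0.36·0.2968) = 11.8·0.8987 = 10.6 mg/L.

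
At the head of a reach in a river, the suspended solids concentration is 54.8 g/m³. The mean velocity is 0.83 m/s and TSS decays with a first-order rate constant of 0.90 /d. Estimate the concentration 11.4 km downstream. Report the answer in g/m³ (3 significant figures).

47.5 g/m³

Travel time t = 11.4 km / 0.83 m/s = 1.14e+04/0.83 = 1.373e+04 s = 0.159 d.
First-order decay: C = 54.8·exp(−0.90·0.159) = 54.8·0.8667 = 47.49 g/m³.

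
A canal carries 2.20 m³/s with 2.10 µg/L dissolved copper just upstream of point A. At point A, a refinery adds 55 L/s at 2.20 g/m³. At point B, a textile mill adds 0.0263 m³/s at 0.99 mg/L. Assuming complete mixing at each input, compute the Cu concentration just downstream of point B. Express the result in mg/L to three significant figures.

2.10 µg/L = 0.0021 mg/L.
55 L/s = 0.055 m³/s.
After input A: C = (2.2·0.0021 + 0.055·2.2) / 2.255 = 0.05571 mg/L.
After input B: C = (2.255·0.05571 + 0.0263·0.99) / 2.281 = 0.06648 mg/L.

0.0665 mg/L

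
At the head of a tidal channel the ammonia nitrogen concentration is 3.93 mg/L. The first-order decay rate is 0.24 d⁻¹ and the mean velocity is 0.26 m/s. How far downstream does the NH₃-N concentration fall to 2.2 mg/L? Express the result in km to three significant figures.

54.3 km

From C = C₀·e^(−kt), t = ln(C₀/C)/k = ln(3.93/2.2)/0.24 = 0.5802/0.24 = 2.417 d.
Distance = v·t = 0.26 m/s × 2.089e+05 s = 5.431e+04 m = 54.31 km.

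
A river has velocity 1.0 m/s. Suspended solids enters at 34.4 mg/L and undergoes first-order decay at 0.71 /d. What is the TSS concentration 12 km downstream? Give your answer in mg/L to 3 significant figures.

Travel time t = 12 km / 1.0 m/s = 1.2e+04/1.0 = 1.2e+04 s = 0.1389 d.
First-order decay: C = 34.4·exp(−0.71·0.1389) = 34.4·0.9061 = 31.17 mg/L.

31.2 mg/L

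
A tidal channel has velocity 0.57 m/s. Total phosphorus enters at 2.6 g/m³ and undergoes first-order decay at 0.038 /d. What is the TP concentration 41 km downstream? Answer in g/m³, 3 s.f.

Travel time t = 41 km / 0.57 m/s = 4.1e+04/0.57 = 7.193e+04 s = 0.8325 d.
First-order decay: C = 2.6·exp(−0.038·0.8325) = 2.6·0.9689 = 2.519 g/m³.

2.52 g/m³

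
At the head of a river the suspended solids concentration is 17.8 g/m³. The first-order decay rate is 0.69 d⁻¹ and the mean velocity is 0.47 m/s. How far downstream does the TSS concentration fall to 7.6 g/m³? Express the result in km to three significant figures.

From C = C₀·e^(−kt), t = ln(C₀/C)/k = ln(17.8/7.6)/0.69 = 0.8511/0.69 = 1.233 d.
Distance = v·t = 0.47 m/s × 1.066e+05 s = 5.009e+04 m = 50.09 km.

50.1 km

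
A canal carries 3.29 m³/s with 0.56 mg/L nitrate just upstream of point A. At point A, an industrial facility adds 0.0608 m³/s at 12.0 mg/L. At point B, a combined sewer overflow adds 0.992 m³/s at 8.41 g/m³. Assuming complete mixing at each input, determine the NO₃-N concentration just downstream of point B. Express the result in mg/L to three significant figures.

2.51 mg/L

After input A: C = (3.29·0.56 + 0.0608·12) / 3.351 = 0.7676 mg/L.
After input B: C = (3.351·0.7676 + 0.992·8.41) / 4.343 = 2.513 mg/L.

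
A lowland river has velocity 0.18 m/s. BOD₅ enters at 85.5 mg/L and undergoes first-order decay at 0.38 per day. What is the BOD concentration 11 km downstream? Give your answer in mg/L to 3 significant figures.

65.3 mg/L

Travel time t = 11 km / 0.18 m/s = 1.1e+04/0.18 = 6.111e+04 s = 0.7073 d.
First-order decay: C = 85.5·exp(−0.38·0.7073) = 85.5·0.7643 = 65.35 mg/L.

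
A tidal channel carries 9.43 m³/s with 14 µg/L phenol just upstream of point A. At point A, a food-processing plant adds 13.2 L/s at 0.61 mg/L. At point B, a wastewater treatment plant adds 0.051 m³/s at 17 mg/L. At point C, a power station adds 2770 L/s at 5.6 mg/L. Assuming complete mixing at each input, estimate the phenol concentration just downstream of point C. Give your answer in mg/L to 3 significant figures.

14 µg/L = 0.014 mg/L.
13.2 L/s = 0.0132 m³/s.
After input A: C = (9.43·0.014 + 0.0132·0.61) / 9.443 = 0.01483 mg/L.
After input B: C = (9.443·0.01483 + 0.051·17) / 9.494 = 0.1061 mg/L.
2770 L/s = 2.77 m³/s.
After input C: C = (9.494·0.1061 + 2.77·5.6) / 12.26 = 1.347 mg/L.

1.35 mg/L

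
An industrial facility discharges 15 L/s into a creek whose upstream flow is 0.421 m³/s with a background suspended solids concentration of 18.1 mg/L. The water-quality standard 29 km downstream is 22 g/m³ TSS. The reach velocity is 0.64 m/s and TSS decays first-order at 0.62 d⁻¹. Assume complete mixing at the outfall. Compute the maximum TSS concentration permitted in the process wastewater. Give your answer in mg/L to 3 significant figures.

15 L/s = 0.015 m³/s.
Travel time to the compliance point: t = 2.9e+04/0.64 = 4.531e+04 s = 0.5245 d; decay factor exp(−0.62·0.5245) = 0.7224.
So the concentration just after mixing may be at most 22/0.7224 = 30.45 mg/L.
Mass balance: 30.45·0.436 = 0.015·Cₑ + 0.421·18.1.
Cₑ = (13.28 − 7.62) / 0.015 = 377.2 mg/L.

377 mg/L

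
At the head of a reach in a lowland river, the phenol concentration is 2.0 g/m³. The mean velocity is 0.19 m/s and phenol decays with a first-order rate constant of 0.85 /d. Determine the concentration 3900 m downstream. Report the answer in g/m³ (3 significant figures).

Travel time t = 3900 m / 0.19 m/s = 3900/0.19 = 2.053e+04 s = 0.2376 d.
First-order decay: C = 2.0·exp(−0.85·0.2376) = 2.0·0.8171 = 1.634 g/m³.

1.63 g/m³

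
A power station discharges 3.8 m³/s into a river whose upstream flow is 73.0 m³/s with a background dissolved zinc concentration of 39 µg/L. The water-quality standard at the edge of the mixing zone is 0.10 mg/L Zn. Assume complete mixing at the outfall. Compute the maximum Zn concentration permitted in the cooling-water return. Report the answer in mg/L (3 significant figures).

39 µg/L = 0.039 mg/L.
Mass balance: 0.1·76.8 = 3.8·Cₑ + 73·0.039.
Cₑ = (7.68 − 2.847) / 3.8 = 1.272 mg/L.

1.27 mg/L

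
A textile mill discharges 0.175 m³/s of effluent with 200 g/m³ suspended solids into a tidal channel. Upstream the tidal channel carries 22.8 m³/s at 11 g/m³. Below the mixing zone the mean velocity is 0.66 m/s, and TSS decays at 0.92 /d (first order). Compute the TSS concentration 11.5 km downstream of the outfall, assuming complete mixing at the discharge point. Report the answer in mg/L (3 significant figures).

10.3 mg/L

After complete mixing, C₀ = (0.175·200 + 22.8·11) / 22.98 = 12.44 mg/L.
Travel time t = 1.15e+04 m / 0.66 m/s = 1.742e+04 s = 0.2017 d.
C = 12.44·exp(−0.92·0.2017) = 12.44·0.8307 = 10.33 mg/L.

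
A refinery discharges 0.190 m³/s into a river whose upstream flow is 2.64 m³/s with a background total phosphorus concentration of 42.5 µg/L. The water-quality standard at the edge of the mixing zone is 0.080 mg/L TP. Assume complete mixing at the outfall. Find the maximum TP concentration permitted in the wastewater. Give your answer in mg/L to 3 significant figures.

42.5 µg/L = 0.0425 mg/L.
Mass balance: 0.08·2.83 = 0.19·Cₑ + 2.64·0.0425.
Cₑ = (0.2264 − 0.1122) / 0.19 = 0.6011 mg/L.

0.601 mg/L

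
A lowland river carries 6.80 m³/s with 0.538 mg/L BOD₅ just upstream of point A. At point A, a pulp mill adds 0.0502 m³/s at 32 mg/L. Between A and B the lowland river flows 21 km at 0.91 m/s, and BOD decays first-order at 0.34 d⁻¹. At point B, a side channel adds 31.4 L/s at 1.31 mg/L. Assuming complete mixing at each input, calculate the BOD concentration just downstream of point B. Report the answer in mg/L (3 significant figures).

0.705 mg/L

After input A: C = (6.8·0.538 + 0.0502·32) / 6.85 = 0.7686 mg/L.
Over the 21 km reach to input B (t = 2.308e+04 s = 0.2671 d), decay gives C = 0.7686·exp(−0.34·0.2671) = 0.7018 mg/L.
31.4 L/s = 0.0314 m³/s.
After input B: C = (6.85·0.7018 + 0.0314·1.31) / 6.882 = 0.7046 mg/L.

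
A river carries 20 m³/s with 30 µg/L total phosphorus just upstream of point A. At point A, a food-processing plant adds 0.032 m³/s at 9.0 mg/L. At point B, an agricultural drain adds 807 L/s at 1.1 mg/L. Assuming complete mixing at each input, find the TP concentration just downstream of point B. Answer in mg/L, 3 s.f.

30 µg/L = 0.03 mg/L.
After input A: C = (20·0.03 + 0.032·9) / 20.03 = 0.04433 mg/L.
807 L/s = 0.807 m³/s.
After input B: C = (20.03·0.04433 + 0.807·1.1) / 20.84 = 0.08521 mg/L.

0.0852 mg/L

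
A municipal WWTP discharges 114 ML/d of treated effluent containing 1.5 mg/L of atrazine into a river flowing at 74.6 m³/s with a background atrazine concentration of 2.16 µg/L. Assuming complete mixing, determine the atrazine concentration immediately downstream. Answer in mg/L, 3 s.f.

0.0282 mg/L

114 ML/d = 1.319 m³/s.
2.16 µg/L = 0.00216 mg/L.
Conservation of mass across the mixing zone: C = (1.319·1.5 + 74.6·0.00216) / (1.319 + 74.6) = 2.14/75.92 = 0.02819 mg/L.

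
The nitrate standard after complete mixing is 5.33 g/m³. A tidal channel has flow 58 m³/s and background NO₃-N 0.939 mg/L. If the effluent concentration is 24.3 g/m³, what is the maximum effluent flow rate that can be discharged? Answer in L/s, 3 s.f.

13400 L/s

Mass balance at complete mixing: C_std·(Q_w + Q_r) = Q_w·C_e + Q_r·C_b.
Rearranging, Q_w = Q_r·(C_std − C_b)/(C_e − C_std) = 58·(5.33 − 0.939) / (24.3 − 5.33) = 13.43 m³/s.
= 1.343e+04 L/s.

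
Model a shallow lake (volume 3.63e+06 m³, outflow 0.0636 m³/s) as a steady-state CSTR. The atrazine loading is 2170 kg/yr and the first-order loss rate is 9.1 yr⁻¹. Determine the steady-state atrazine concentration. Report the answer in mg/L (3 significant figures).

Outflow Q = 0.0636 m³/s × 3.156e+07 s/yr = 2.007e+06 m³/yr.
Steady-state CSTR mass balance: W = Q·C + k·V·C, so C = W/(Q + kV).
Q + kV = 2.007e+06 + 9.1·3.63e+06 = 3.504e+07 m³/yr.
C = 2170/3.504e+07 = 6.193e-05 kg/m³ = 0.06193 mg/L.

0.0619 mg/L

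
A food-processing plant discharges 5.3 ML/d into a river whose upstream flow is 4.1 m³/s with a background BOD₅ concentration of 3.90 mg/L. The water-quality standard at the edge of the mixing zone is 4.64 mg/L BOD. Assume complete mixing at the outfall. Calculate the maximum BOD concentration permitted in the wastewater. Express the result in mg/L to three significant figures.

5.3 ML/d = 0.06134 m³/s.
Mass balance: 4.64·4.161 = 0.06134·Cₑ + 4.1·3.9.
Cₑ = (19.31 − 15.99) / 0.06134 = 54.1 mg/L.

54.1 mg/L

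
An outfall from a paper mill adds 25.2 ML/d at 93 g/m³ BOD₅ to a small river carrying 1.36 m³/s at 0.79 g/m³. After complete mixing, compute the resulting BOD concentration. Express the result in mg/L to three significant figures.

25.2 ML/d = 0.2917 m³/s.
Flow-weighted mixing gives C = (0.2917·93 + 1.36·0.79) / (0.2917 + 1.36) = 28.2/1.652 = 17.07 mg/L.

17.1 mg/L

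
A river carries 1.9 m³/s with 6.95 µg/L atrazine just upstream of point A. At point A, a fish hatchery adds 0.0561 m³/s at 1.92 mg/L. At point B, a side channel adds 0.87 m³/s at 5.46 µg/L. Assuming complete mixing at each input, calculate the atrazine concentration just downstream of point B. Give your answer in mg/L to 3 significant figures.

6.95 µg/L = 0.00695 mg/L.
After input A: C = (1.9·0.00695 + 0.0561·1.92) / 1.956 = 0.06182 mg/L.
5.46 µg/L = 0.00546 mg/L.
After input B: C = (1.956·0.06182 + 0.87·0.00546) / 2.826 = 0.04447 mg/L.

0.0445 mg/L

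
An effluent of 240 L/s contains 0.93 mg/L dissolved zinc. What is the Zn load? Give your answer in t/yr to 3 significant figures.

240 L/s = 0.24 m³/s.
Mass flux = Q·C = 0.24 m³/s × 0.93 g/m³ = 0.2232 g/s.
= 0.2232 g/s × 31.56 = 7.044 t/yr.

7.04 t/yr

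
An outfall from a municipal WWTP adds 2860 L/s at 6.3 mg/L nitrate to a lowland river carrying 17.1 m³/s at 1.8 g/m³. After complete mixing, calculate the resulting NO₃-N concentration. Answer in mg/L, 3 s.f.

2860 L/s = 2.86 m³/s.
Conservation of mass across the mixing zone: C = (2.86·6.3 + 17.1·1.8) / (2.86 + 17.1) = 48.8/19.96 = 2.445 mg/L.

2.44 mg/L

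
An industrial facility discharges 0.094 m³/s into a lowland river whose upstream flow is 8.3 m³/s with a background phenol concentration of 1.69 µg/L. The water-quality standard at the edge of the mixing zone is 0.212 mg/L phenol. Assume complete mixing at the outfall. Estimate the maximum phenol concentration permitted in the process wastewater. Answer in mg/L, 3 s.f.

18.8 mg/L

1.69 µg/L = 0.00169 mg/L.
Mass balance: 0.212·8.394 = 0.094·Cₑ + 8.3·0.00169.
Cₑ = (1.78 − 0.01403) / 0.094 = 18.78 mg/L.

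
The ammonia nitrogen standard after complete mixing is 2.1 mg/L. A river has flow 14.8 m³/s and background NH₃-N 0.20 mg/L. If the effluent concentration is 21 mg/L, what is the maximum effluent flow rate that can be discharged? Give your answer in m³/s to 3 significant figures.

Mass balance at complete mixing: C_std·(Q_w + Q_r) = Q_w·C_e + Q_r·C_b.
Rearranging, Q_w = Q_r·(C_std − C_b)/(C_e − C_std) = 14.8·(2.1 − 0.2) / (21 − 2.1) = 1.488 m³/s.

1.49 m³/s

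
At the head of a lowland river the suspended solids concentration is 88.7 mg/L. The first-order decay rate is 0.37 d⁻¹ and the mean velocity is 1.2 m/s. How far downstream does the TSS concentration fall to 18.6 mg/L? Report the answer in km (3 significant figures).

438 km

From C = C₀·e^(−kt), t = ln(C₀/C)/k = ln(88.7/18.6)/0.37 = 1.562/0.37 = 4.222 d.
Distance = v·t = 1.2 m/s × 3.648e+05 s = 4.377e+05 m = 437.7 km.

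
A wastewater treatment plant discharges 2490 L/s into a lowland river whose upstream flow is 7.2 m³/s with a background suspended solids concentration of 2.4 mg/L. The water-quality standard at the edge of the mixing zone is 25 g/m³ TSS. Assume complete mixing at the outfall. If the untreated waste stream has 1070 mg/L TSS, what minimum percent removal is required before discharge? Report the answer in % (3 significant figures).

91.6 %

2490 L/s = 2.49 m³/s.
Mass balance: 25·9.69 = 2.49·Cₑ + 7.2·2.4.
Cₑ = (242.3 − 17.28) / 2.49 = 90.35 mg/L.
Required removal = 1 − 90.35/1070 = 91.56 %.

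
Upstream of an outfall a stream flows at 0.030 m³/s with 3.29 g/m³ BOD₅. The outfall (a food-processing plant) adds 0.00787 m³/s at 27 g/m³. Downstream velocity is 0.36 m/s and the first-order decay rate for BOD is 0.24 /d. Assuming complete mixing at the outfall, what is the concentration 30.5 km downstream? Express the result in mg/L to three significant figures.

After complete mixing, C₀ = (0.00787·27 + 0.03·3.29) / 0.03787 = 8.217 mg/L.
Travel time t = 3.05e+04 m / 0.36 m/s = 8.472e+04 s = 0.9806 d.
C = 8.217·exp(−0.24·0.9806) = 8.217·0.7903 = 6.494 mg/L.

6.49 mg/L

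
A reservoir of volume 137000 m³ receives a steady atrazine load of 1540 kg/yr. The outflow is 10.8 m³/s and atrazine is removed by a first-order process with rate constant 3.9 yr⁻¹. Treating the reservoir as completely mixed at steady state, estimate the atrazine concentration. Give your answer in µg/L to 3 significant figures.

4.51 µg/L

Outflow Q = 10.8 m³/s × 3.156e+07 s/yr = 3.408e+08 m³/yr.
Steady-state CSTR mass balance: W = Q·C + k·V·C, so C = W/(Q + kV).
Q + kV = 3.408e+08 + 3.9·137000 = 3.414e+08 m³/yr.
C = 1540/3.414e+08 = 4.511e-06 kg/m³ = 0.004511 mg/L = 4.511 µg/L.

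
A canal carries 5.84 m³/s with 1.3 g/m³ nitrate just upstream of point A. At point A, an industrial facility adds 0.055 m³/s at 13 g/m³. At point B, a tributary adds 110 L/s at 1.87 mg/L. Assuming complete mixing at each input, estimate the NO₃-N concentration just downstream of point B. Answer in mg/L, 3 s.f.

After input A: C = (5.84·1.3 + 0.055·13) / 5.895 = 1.409 mg/L.
110 L/s = 0.11 m³/s.
After input B: C = (5.895·1.409 + 0.11·1.87) / 6.005 = 1.418 mg/L.

1.42 mg/L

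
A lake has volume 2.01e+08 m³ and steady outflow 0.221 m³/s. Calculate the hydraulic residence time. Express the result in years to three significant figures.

Q = 0.221 m³/s × 3.156e+07 s/yr = 6.974e+06 m³/yr.
Hydraulic residence time τ = V/Q = 2.01e+08/6.974e+06 = 28.82 yr.

28.8 yr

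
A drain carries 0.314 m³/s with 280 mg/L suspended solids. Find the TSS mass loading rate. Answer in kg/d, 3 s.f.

7600 kg/d

Mass flux = Q·C = 0.314 m³/s × 280 g/m³ = 87.92 g/s.
= 87.92 g/s × 86.4 = 7596 kg/d.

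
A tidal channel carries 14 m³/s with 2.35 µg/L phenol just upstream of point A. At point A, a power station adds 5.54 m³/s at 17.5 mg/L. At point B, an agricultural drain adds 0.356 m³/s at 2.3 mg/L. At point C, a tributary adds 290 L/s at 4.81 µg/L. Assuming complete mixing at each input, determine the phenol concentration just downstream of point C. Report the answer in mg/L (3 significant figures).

2.35 µg/L = 0.00235 mg/L.
After input A: C = (14·0.00235 + 5.54·17.5) / 19.54 = 4.963 mg/L.
After input B: C = (19.54·4.963 + 0.356·2.3) / 19.9 = 4.916 mg/L.
290 L/s = 0.29 m³/s.
4.81 µg/L = 0.00481 mg/L.
After input C: C = (19.9·4.916 + 0.29·0.00481) / 20.19 = 4.845 mg/L.

4.85 mg/L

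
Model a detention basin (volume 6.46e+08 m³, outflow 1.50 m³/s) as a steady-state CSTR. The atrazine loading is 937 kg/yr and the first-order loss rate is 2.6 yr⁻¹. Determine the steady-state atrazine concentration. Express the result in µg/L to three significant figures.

0.543 µg/L

Outflow Q = 1.50 m³/s × 3.156e+07 s/yr = 4.734e+07 m³/yr.
Steady-state CSTR mass balance: W = Q·C + k·V·C, so C = W/(Q + kV).
Q + kV = 4.734e+07 + 2.6·6.46e+08 = 1.727e+09 m³/yr.
C = 937/1.727e+09 = 5.426e-07 kg/m³ = 0.0005426 mg/L = 0.5426 µg/L.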